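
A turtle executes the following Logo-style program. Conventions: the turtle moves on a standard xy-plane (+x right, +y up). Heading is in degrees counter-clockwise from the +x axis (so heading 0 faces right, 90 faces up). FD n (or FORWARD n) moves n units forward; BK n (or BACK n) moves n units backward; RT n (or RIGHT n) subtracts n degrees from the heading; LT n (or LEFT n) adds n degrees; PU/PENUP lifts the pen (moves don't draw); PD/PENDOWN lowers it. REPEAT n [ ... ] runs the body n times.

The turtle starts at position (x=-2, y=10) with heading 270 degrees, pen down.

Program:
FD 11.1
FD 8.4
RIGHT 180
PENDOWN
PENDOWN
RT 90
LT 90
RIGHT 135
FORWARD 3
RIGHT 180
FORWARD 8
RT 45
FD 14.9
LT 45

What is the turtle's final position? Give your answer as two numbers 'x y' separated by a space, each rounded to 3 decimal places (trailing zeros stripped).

Executing turtle program step by step:
Start: pos=(-2,10), heading=270, pen down
FD 11.1: (-2,10) -> (-2,-1.1) [heading=270, draw]
FD 8.4: (-2,-1.1) -> (-2,-9.5) [heading=270, draw]
RT 180: heading 270 -> 90
PD: pen down
PD: pen down
RT 90: heading 90 -> 0
LT 90: heading 0 -> 90
RT 135: heading 90 -> 315
FD 3: (-2,-9.5) -> (0.121,-11.621) [heading=315, draw]
RT 180: heading 315 -> 135
FD 8: (0.121,-11.621) -> (-5.536,-5.964) [heading=135, draw]
RT 45: heading 135 -> 90
FD 14.9: (-5.536,-5.964) -> (-5.536,8.936) [heading=90, draw]
LT 45: heading 90 -> 135
Final: pos=(-5.536,8.936), heading=135, 5 segment(s) drawn

Answer: -5.536 8.936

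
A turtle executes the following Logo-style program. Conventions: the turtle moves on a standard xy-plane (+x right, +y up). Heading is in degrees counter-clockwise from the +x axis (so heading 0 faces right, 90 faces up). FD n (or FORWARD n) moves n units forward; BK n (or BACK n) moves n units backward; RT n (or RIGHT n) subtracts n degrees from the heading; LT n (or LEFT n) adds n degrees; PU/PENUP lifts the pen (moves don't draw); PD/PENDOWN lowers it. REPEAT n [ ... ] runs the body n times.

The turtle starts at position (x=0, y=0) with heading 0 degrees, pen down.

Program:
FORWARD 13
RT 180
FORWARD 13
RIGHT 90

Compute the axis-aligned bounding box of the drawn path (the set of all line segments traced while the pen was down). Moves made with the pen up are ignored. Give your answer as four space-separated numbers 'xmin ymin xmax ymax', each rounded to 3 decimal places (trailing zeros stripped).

Answer: 0 0 13 0

Derivation:
Executing turtle program step by step:
Start: pos=(0,0), heading=0, pen down
FD 13: (0,0) -> (13,0) [heading=0, draw]
RT 180: heading 0 -> 180
FD 13: (13,0) -> (0,0) [heading=180, draw]
RT 90: heading 180 -> 90
Final: pos=(0,0), heading=90, 2 segment(s) drawn

Segment endpoints: x in {0, 13}, y in {0, 0}
xmin=0, ymin=0, xmax=13, ymax=0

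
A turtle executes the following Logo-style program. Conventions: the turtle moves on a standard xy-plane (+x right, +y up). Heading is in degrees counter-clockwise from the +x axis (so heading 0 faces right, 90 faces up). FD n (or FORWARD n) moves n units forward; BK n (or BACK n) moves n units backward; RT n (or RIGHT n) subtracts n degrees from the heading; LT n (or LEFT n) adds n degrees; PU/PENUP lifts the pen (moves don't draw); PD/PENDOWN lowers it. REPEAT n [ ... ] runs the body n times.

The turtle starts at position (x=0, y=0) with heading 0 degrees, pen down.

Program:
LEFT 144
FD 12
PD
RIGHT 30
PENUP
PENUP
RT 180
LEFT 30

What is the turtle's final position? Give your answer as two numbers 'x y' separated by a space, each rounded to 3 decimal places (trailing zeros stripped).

Executing turtle program step by step:
Start: pos=(0,0), heading=0, pen down
LT 144: heading 0 -> 144
FD 12: (0,0) -> (-9.708,7.053) [heading=144, draw]
PD: pen down
RT 30: heading 144 -> 114
PU: pen up
PU: pen up
RT 180: heading 114 -> 294
LT 30: heading 294 -> 324
Final: pos=(-9.708,7.053), heading=324, 1 segment(s) drawn

Answer: -9.708 7.053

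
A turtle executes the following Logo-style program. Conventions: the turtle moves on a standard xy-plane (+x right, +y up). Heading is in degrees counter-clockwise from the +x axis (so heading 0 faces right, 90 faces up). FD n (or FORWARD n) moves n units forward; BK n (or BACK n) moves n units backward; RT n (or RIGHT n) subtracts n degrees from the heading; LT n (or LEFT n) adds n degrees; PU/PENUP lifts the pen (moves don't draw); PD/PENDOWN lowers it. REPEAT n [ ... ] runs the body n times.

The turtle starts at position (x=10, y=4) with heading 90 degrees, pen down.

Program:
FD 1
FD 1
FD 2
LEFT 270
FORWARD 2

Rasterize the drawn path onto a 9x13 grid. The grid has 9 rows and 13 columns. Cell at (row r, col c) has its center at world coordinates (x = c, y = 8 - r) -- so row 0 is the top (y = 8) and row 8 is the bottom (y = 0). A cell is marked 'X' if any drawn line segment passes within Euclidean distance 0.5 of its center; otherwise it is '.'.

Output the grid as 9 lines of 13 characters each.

Segment 0: (10,4) -> (10,5)
Segment 1: (10,5) -> (10,6)
Segment 2: (10,6) -> (10,8)
Segment 3: (10,8) -> (12,8)

Answer: ..........XXX
..........X..
..........X..
..........X..
..........X..
.............
.............
.............
.............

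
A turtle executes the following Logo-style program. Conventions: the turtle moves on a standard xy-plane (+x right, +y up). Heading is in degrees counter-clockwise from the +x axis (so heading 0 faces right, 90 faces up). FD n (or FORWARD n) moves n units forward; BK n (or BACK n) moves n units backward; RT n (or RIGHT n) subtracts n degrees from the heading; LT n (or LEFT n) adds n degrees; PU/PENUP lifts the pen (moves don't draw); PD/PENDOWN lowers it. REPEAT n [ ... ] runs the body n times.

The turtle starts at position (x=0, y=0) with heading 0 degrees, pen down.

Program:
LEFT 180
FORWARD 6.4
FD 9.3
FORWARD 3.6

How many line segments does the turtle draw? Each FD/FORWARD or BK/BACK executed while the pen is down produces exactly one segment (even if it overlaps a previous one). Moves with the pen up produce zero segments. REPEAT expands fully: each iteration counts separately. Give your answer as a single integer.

Executing turtle program step by step:
Start: pos=(0,0), heading=0, pen down
LT 180: heading 0 -> 180
FD 6.4: (0,0) -> (-6.4,0) [heading=180, draw]
FD 9.3: (-6.4,0) -> (-15.7,0) [heading=180, draw]
FD 3.6: (-15.7,0) -> (-19.3,0) [heading=180, draw]
Final: pos=(-19.3,0), heading=180, 3 segment(s) drawn
Segments drawn: 3

Answer: 3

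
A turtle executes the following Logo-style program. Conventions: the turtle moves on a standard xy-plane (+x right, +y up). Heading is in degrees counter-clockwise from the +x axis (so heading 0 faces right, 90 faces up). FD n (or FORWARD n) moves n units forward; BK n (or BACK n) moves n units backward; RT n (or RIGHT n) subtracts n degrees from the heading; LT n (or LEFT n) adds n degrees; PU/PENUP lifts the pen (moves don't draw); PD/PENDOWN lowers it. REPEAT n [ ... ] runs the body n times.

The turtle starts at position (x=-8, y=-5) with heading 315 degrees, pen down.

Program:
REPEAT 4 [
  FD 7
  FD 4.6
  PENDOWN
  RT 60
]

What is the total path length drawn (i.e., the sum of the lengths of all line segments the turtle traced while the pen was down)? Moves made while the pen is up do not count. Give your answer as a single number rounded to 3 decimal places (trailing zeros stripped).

Answer: 46.4

Derivation:
Executing turtle program step by step:
Start: pos=(-8,-5), heading=315, pen down
REPEAT 4 [
  -- iteration 1/4 --
  FD 7: (-8,-5) -> (-3.05,-9.95) [heading=315, draw]
  FD 4.6: (-3.05,-9.95) -> (0.202,-13.202) [heading=315, draw]
  PD: pen down
  RT 60: heading 315 -> 255
  -- iteration 2/4 --
  FD 7: (0.202,-13.202) -> (-1.609,-19.964) [heading=255, draw]
  FD 4.6: (-1.609,-19.964) -> (-2.8,-24.407) [heading=255, draw]
  PD: pen down
  RT 60: heading 255 -> 195
  -- iteration 3/4 --
  FD 7: (-2.8,-24.407) -> (-9.561,-26.219) [heading=195, draw]
  FD 4.6: (-9.561,-26.219) -> (-14.005,-27.409) [heading=195, draw]
  PD: pen down
  RT 60: heading 195 -> 135
  -- iteration 4/4 --
  FD 7: (-14.005,-27.409) -> (-18.954,-22.46) [heading=135, draw]
  FD 4.6: (-18.954,-22.46) -> (-22.207,-19.207) [heading=135, draw]
  PD: pen down
  RT 60: heading 135 -> 75
]
Final: pos=(-22.207,-19.207), heading=75, 8 segment(s) drawn

Segment lengths:
  seg 1: (-8,-5) -> (-3.05,-9.95), length = 7
  seg 2: (-3.05,-9.95) -> (0.202,-13.202), length = 4.6
  seg 3: (0.202,-13.202) -> (-1.609,-19.964), length = 7
  seg 4: (-1.609,-19.964) -> (-2.8,-24.407), length = 4.6
  seg 5: (-2.8,-24.407) -> (-9.561,-26.219), length = 7
  seg 6: (-9.561,-26.219) -> (-14.005,-27.409), length = 4.6
  seg 7: (-14.005,-27.409) -> (-18.954,-22.46), length = 7
  seg 8: (-18.954,-22.46) -> (-22.207,-19.207), length = 4.6
Total = 46.4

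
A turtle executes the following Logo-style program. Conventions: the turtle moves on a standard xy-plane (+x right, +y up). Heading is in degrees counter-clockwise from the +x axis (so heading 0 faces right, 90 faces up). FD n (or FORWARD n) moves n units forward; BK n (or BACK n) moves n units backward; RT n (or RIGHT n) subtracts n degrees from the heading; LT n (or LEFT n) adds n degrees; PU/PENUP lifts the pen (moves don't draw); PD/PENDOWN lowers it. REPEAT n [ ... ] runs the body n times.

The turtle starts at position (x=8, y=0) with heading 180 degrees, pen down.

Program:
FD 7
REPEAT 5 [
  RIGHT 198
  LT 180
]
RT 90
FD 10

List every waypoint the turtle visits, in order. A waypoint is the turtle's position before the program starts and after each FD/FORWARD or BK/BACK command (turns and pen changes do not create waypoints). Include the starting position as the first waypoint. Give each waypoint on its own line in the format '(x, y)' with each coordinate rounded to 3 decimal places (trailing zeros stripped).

Executing turtle program step by step:
Start: pos=(8,0), heading=180, pen down
FD 7: (8,0) -> (1,0) [heading=180, draw]
REPEAT 5 [
  -- iteration 1/5 --
  RT 198: heading 180 -> 342
  LT 180: heading 342 -> 162
  -- iteration 2/5 --
  RT 198: heading 162 -> 324
  LT 180: heading 324 -> 144
  -- iteration 3/5 --
  RT 198: heading 144 -> 306
  LT 180: heading 306 -> 126
  -- iteration 4/5 --
  RT 198: heading 126 -> 288
  LT 180: heading 288 -> 108
  -- iteration 5/5 --
  RT 198: heading 108 -> 270
  LT 180: heading 270 -> 90
]
RT 90: heading 90 -> 0
FD 10: (1,0) -> (11,0) [heading=0, draw]
Final: pos=(11,0), heading=0, 2 segment(s) drawn
Waypoints (3 total):
(8, 0)
(1, 0)
(11, 0)

Answer: (8, 0)
(1, 0)
(11, 0)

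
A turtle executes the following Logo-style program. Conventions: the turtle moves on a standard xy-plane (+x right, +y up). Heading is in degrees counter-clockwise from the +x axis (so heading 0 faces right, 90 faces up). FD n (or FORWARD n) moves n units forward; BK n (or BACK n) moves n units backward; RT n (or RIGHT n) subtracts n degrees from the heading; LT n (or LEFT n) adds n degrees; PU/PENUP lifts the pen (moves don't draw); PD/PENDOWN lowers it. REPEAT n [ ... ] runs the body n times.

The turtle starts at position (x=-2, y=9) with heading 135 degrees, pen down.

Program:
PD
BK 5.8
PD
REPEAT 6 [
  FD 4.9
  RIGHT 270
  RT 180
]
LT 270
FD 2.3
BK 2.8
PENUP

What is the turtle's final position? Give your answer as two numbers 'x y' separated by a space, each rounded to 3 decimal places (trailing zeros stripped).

Executing turtle program step by step:
Start: pos=(-2,9), heading=135, pen down
PD: pen down
BK 5.8: (-2,9) -> (2.101,4.899) [heading=135, draw]
PD: pen down
REPEAT 6 [
  -- iteration 1/6 --
  FD 4.9: (2.101,4.899) -> (-1.364,8.364) [heading=135, draw]
  RT 270: heading 135 -> 225
  RT 180: heading 225 -> 45
  -- iteration 2/6 --
  FD 4.9: (-1.364,8.364) -> (2.101,11.828) [heading=45, draw]
  RT 270: heading 45 -> 135
  RT 180: heading 135 -> 315
  -- iteration 3/6 --
  FD 4.9: (2.101,11.828) -> (5.566,8.364) [heading=315, draw]
  RT 270: heading 315 -> 45
  RT 180: heading 45 -> 225
  -- iteration 4/6 --
  FD 4.9: (5.566,8.364) -> (2.101,4.899) [heading=225, draw]
  RT 270: heading 225 -> 315
  RT 180: heading 315 -> 135
  -- iteration 5/6 --
  FD 4.9: (2.101,4.899) -> (-1.364,8.364) [heading=135, draw]
  RT 270: heading 135 -> 225
  RT 180: heading 225 -> 45
  -- iteration 6/6 --
  FD 4.9: (-1.364,8.364) -> (2.101,11.828) [heading=45, draw]
  RT 270: heading 45 -> 135
  RT 180: heading 135 -> 315
]
LT 270: heading 315 -> 225
FD 2.3: (2.101,11.828) -> (0.475,10.202) [heading=225, draw]
BK 2.8: (0.475,10.202) -> (2.455,12.182) [heading=225, draw]
PU: pen up
Final: pos=(2.455,12.182), heading=225, 9 segment(s) drawn

Answer: 2.455 12.182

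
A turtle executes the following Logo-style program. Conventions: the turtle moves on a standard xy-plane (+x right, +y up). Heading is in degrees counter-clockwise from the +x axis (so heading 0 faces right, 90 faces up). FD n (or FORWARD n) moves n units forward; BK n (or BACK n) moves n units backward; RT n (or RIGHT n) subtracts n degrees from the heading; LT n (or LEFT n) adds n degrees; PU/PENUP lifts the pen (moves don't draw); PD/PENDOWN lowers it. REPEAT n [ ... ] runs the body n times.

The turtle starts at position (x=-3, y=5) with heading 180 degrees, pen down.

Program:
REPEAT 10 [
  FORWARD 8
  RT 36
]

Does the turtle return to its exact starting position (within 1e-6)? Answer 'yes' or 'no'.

Executing turtle program step by step:
Start: pos=(-3,5), heading=180, pen down
REPEAT 10 [
  -- iteration 1/10 --
  FD 8: (-3,5) -> (-11,5) [heading=180, draw]
  RT 36: heading 180 -> 144
  -- iteration 2/10 --
  FD 8: (-11,5) -> (-17.472,9.702) [heading=144, draw]
  RT 36: heading 144 -> 108
  -- iteration 3/10 --
  FD 8: (-17.472,9.702) -> (-19.944,17.311) [heading=108, draw]
  RT 36: heading 108 -> 72
  -- iteration 4/10 --
  FD 8: (-19.944,17.311) -> (-17.472,24.919) [heading=72, draw]
  RT 36: heading 72 -> 36
  -- iteration 5/10 --
  FD 8: (-17.472,24.919) -> (-11,29.621) [heading=36, draw]
  RT 36: heading 36 -> 0
  -- iteration 6/10 --
  FD 8: (-11,29.621) -> (-3,29.621) [heading=0, draw]
  RT 36: heading 0 -> 324
  -- iteration 7/10 --
  FD 8: (-3,29.621) -> (3.472,24.919) [heading=324, draw]
  RT 36: heading 324 -> 288
  -- iteration 8/10 --
  FD 8: (3.472,24.919) -> (5.944,17.311) [heading=288, draw]
  RT 36: heading 288 -> 252
  -- iteration 9/10 --
  FD 8: (5.944,17.311) -> (3.472,9.702) [heading=252, draw]
  RT 36: heading 252 -> 216
  -- iteration 10/10 --
  FD 8: (3.472,9.702) -> (-3,5) [heading=216, draw]
  RT 36: heading 216 -> 180
]
Final: pos=(-3,5), heading=180, 10 segment(s) drawn

Start position: (-3, 5)
Final position: (-3, 5)
Distance = 0; < 1e-6 -> CLOSED

Answer: yes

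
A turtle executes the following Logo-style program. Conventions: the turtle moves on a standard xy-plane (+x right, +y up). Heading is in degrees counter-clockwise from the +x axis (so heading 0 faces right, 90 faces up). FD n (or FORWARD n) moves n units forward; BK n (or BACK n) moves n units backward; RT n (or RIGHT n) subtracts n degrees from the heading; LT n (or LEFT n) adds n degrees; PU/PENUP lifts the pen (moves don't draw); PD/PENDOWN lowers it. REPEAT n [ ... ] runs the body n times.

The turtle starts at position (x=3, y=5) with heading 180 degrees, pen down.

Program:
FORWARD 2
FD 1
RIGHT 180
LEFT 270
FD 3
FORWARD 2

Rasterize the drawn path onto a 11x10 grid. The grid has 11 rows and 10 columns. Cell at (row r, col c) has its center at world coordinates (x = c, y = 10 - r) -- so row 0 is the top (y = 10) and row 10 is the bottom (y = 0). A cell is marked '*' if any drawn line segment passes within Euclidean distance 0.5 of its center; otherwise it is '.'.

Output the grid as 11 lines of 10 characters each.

Answer: ..........
..........
..........
..........
..........
****......
*.........
*.........
*.........
*.........
*.........

Derivation:
Segment 0: (3,5) -> (1,5)
Segment 1: (1,5) -> (0,5)
Segment 2: (0,5) -> (-0,2)
Segment 3: (-0,2) -> (-0,0)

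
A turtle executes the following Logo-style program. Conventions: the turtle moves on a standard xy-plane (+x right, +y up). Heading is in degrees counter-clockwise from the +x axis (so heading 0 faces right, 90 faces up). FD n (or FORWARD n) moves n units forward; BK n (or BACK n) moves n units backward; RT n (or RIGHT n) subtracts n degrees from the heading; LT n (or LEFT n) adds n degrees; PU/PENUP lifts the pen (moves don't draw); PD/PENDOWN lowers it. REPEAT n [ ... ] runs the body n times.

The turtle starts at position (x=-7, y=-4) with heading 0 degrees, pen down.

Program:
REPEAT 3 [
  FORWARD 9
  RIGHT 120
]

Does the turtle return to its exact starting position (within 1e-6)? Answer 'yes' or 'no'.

Executing turtle program step by step:
Start: pos=(-7,-4), heading=0, pen down
REPEAT 3 [
  -- iteration 1/3 --
  FD 9: (-7,-4) -> (2,-4) [heading=0, draw]
  RT 120: heading 0 -> 240
  -- iteration 2/3 --
  FD 9: (2,-4) -> (-2.5,-11.794) [heading=240, draw]
  RT 120: heading 240 -> 120
  -- iteration 3/3 --
  FD 9: (-2.5,-11.794) -> (-7,-4) [heading=120, draw]
  RT 120: heading 120 -> 0
]
Final: pos=(-7,-4), heading=0, 3 segment(s) drawn

Start position: (-7, -4)
Final position: (-7, -4)
Distance = 0; < 1e-6 -> CLOSED

Answer: yes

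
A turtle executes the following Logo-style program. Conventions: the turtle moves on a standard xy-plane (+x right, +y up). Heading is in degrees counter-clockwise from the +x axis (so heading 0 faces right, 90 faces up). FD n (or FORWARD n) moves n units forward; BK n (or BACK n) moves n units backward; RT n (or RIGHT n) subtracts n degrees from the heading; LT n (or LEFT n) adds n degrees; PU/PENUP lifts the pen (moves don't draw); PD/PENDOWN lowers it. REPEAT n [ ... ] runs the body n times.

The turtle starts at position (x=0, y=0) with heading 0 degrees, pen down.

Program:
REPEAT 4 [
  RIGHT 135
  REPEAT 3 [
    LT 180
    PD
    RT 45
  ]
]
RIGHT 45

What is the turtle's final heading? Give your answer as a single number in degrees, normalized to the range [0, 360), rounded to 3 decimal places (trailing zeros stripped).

Executing turtle program step by step:
Start: pos=(0,0), heading=0, pen down
REPEAT 4 [
  -- iteration 1/4 --
  RT 135: heading 0 -> 225
  REPEAT 3 [
    -- iteration 1/3 --
    LT 180: heading 225 -> 45
    PD: pen down
    RT 45: heading 45 -> 0
    -- iteration 2/3 --
    LT 180: heading 0 -> 180
    PD: pen down
    RT 45: heading 180 -> 135
    -- iteration 3/3 --
    LT 180: heading 135 -> 315
    PD: pen down
    RT 45: heading 315 -> 270
  ]
  -- iteration 2/4 --
  RT 135: heading 270 -> 135
  REPEAT 3 [
    -- iteration 1/3 --
    LT 180: heading 135 -> 315
    PD: pen down
    RT 45: heading 315 -> 270
    -- iteration 2/3 --
    LT 180: heading 270 -> 90
    PD: pen down
    RT 45: heading 90 -> 45
    -- iteration 3/3 --
    LT 180: heading 45 -> 225
    PD: pen down
    RT 45: heading 225 -> 180
  ]
  -- iteration 3/4 --
  RT 135: heading 180 -> 45
  REPEAT 3 [
    -- iteration 1/3 --
    LT 180: heading 45 -> 225
    PD: pen down
    RT 45: heading 225 -> 180
    -- iteration 2/3 --
    LT 180: heading 180 -> 0
    PD: pen down
    RT 45: heading 0 -> 315
    -- iteration 3/3 --
    LT 180: heading 315 -> 135
    PD: pen down
    RT 45: heading 135 -> 90
  ]
  -- iteration 4/4 --
  RT 135: heading 90 -> 315
  REPEAT 3 [
    -- iteration 1/3 --
    LT 180: heading 315 -> 135
    PD: pen down
    RT 45: heading 135 -> 90
    -- iteration 2/3 --
    LT 180: heading 90 -> 270
    PD: pen down
    RT 45: heading 270 -> 225
    -- iteration 3/3 --
    LT 180: heading 225 -> 45
    PD: pen down
    RT 45: heading 45 -> 0
  ]
]
RT 45: heading 0 -> 315
Final: pos=(0,0), heading=315, 0 segment(s) drawn

Answer: 315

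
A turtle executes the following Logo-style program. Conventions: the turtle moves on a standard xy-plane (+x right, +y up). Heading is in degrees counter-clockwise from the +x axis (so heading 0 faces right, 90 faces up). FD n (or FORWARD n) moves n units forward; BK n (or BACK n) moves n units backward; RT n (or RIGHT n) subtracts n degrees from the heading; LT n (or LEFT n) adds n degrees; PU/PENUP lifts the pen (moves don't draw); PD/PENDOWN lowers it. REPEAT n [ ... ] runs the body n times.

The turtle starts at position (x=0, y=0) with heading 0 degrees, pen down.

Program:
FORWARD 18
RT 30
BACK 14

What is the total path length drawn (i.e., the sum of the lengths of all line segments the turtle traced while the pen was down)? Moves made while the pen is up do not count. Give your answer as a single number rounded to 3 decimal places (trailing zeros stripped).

Executing turtle program step by step:
Start: pos=(0,0), heading=0, pen down
FD 18: (0,0) -> (18,0) [heading=0, draw]
RT 30: heading 0 -> 330
BK 14: (18,0) -> (5.876,7) [heading=330, draw]
Final: pos=(5.876,7), heading=330, 2 segment(s) drawn

Segment lengths:
  seg 1: (0,0) -> (18,0), length = 18
  seg 2: (18,0) -> (5.876,7), length = 14
Total = 32

Answer: 32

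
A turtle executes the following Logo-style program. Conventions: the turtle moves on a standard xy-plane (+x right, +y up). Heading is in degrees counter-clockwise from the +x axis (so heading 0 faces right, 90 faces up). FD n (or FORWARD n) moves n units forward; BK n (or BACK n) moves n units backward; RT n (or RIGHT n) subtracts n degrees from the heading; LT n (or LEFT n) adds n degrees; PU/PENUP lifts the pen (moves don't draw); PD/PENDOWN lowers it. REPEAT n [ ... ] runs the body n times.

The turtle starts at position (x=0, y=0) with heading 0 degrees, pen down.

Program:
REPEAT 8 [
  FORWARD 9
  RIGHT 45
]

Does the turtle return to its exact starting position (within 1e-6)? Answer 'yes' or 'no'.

Executing turtle program step by step:
Start: pos=(0,0), heading=0, pen down
REPEAT 8 [
  -- iteration 1/8 --
  FD 9: (0,0) -> (9,0) [heading=0, draw]
  RT 45: heading 0 -> 315
  -- iteration 2/8 --
  FD 9: (9,0) -> (15.364,-6.364) [heading=315, draw]
  RT 45: heading 315 -> 270
  -- iteration 3/8 --
  FD 9: (15.364,-6.364) -> (15.364,-15.364) [heading=270, draw]
  RT 45: heading 270 -> 225
  -- iteration 4/8 --
  FD 9: (15.364,-15.364) -> (9,-21.728) [heading=225, draw]
  RT 45: heading 225 -> 180
  -- iteration 5/8 --
  FD 9: (9,-21.728) -> (0,-21.728) [heading=180, draw]
  RT 45: heading 180 -> 135
  -- iteration 6/8 --
  FD 9: (0,-21.728) -> (-6.364,-15.364) [heading=135, draw]
  RT 45: heading 135 -> 90
  -- iteration 7/8 --
  FD 9: (-6.364,-15.364) -> (-6.364,-6.364) [heading=90, draw]
  RT 45: heading 90 -> 45
  -- iteration 8/8 --
  FD 9: (-6.364,-6.364) -> (0,0) [heading=45, draw]
  RT 45: heading 45 -> 0
]
Final: pos=(0,0), heading=0, 8 segment(s) drawn

Start position: (0, 0)
Final position: (0, 0)
Distance = 0; < 1e-6 -> CLOSED

Answer: yes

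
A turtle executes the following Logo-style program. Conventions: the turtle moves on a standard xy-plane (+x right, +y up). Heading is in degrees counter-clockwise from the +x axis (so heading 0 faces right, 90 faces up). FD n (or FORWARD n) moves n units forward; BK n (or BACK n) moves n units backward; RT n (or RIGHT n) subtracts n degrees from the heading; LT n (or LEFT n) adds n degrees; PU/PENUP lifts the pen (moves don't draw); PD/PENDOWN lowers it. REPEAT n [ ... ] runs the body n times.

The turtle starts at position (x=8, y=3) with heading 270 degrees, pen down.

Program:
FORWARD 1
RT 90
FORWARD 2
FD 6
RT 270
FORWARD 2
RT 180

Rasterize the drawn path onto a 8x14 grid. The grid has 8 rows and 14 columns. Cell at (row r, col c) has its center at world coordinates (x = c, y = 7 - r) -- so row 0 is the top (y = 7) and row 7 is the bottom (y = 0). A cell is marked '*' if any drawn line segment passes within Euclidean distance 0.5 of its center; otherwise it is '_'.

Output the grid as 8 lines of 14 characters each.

Answer: ______________
______________
______________
______________
________*_____
*********_____
*_____________
*_____________

Derivation:
Segment 0: (8,3) -> (8,2)
Segment 1: (8,2) -> (6,2)
Segment 2: (6,2) -> (0,2)
Segment 3: (0,2) -> (0,0)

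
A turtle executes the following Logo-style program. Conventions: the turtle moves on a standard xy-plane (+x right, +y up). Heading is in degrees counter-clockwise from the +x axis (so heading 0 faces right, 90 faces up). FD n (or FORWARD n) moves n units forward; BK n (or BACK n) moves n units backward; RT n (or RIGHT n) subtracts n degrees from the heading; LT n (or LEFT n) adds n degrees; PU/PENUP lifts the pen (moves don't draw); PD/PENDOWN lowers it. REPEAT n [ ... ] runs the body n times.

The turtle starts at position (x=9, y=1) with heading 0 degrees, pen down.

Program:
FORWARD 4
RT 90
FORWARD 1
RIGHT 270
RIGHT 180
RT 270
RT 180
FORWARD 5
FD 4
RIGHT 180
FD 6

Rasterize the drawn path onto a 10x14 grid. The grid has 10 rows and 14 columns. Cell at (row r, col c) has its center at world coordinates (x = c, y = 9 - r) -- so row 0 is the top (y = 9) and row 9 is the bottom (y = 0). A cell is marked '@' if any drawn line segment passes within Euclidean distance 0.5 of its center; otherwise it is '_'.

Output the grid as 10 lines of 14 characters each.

Segment 0: (9,1) -> (13,1)
Segment 1: (13,1) -> (13,0)
Segment 2: (13,0) -> (13,5)
Segment 3: (13,5) -> (13,9)
Segment 4: (13,9) -> (13,3)

Answer: _____________@
_____________@
_____________@
_____________@
_____________@
_____________@
_____________@
_____________@
_________@@@@@
_____________@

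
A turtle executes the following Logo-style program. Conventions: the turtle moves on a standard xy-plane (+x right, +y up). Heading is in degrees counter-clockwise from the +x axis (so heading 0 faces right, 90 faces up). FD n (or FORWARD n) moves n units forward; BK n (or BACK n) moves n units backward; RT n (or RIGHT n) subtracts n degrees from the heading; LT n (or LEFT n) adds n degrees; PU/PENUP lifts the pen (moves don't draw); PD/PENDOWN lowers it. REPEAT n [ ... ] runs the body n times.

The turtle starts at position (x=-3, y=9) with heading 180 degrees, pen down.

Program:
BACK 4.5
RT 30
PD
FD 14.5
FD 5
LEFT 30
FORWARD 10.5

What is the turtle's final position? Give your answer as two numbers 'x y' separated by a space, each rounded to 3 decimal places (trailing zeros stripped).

Answer: -25.887 18.75

Derivation:
Executing turtle program step by step:
Start: pos=(-3,9), heading=180, pen down
BK 4.5: (-3,9) -> (1.5,9) [heading=180, draw]
RT 30: heading 180 -> 150
PD: pen down
FD 14.5: (1.5,9) -> (-11.057,16.25) [heading=150, draw]
FD 5: (-11.057,16.25) -> (-15.387,18.75) [heading=150, draw]
LT 30: heading 150 -> 180
FD 10.5: (-15.387,18.75) -> (-25.887,18.75) [heading=180, draw]
Final: pos=(-25.887,18.75), heading=180, 4 segment(s) drawn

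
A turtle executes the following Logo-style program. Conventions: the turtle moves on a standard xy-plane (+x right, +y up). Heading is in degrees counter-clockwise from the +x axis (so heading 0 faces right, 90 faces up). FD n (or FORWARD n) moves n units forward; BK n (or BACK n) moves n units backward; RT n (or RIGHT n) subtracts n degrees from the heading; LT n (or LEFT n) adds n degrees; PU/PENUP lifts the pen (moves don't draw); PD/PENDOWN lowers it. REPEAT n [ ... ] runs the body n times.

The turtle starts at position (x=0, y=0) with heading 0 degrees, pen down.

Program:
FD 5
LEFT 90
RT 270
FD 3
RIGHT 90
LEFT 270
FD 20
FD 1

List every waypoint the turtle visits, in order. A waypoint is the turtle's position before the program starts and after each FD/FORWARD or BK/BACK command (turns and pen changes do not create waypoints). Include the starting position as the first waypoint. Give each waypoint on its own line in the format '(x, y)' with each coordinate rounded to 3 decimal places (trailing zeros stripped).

Answer: (0, 0)
(5, 0)
(2, 0)
(22, 0)
(23, 0)

Derivation:
Executing turtle program step by step:
Start: pos=(0,0), heading=0, pen down
FD 5: (0,0) -> (5,0) [heading=0, draw]
LT 90: heading 0 -> 90
RT 270: heading 90 -> 180
FD 3: (5,0) -> (2,0) [heading=180, draw]
RT 90: heading 180 -> 90
LT 270: heading 90 -> 0
FD 20: (2,0) -> (22,0) [heading=0, draw]
FD 1: (22,0) -> (23,0) [heading=0, draw]
Final: pos=(23,0), heading=0, 4 segment(s) drawn
Waypoints (5 total):
(0, 0)
(5, 0)
(2, 0)
(22, 0)
(23, 0)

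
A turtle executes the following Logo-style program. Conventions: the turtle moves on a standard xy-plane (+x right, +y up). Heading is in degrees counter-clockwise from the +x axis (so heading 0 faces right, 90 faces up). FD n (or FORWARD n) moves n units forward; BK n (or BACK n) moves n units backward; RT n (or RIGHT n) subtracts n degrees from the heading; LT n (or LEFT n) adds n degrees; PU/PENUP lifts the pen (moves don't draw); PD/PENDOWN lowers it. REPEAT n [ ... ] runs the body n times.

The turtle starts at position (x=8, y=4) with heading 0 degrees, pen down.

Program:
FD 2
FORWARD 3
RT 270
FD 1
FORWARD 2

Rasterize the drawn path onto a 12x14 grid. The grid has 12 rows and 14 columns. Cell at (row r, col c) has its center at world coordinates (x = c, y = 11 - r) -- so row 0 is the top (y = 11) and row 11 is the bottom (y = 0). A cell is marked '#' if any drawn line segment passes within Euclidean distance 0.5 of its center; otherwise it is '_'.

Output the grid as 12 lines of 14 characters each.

Answer: ______________
______________
______________
______________
_____________#
_____________#
_____________#
________######
______________
______________
______________
______________

Derivation:
Segment 0: (8,4) -> (10,4)
Segment 1: (10,4) -> (13,4)
Segment 2: (13,4) -> (13,5)
Segment 3: (13,5) -> (13,7)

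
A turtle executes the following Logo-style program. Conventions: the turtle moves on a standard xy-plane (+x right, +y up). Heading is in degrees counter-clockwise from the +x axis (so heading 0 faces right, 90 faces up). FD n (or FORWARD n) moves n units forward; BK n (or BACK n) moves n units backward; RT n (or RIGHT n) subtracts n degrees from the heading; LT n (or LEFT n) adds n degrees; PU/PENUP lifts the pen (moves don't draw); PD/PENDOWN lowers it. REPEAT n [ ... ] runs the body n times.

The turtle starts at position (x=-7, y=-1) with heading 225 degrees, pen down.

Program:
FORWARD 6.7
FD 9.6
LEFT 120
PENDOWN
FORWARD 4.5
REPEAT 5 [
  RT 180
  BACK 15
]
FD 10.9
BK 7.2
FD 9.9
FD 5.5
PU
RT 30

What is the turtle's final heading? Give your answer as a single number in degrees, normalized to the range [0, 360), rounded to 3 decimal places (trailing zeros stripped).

Executing turtle program step by step:
Start: pos=(-7,-1), heading=225, pen down
FD 6.7: (-7,-1) -> (-11.738,-5.738) [heading=225, draw]
FD 9.6: (-11.738,-5.738) -> (-18.526,-12.526) [heading=225, draw]
LT 120: heading 225 -> 345
PD: pen down
FD 4.5: (-18.526,-12.526) -> (-14.179,-13.691) [heading=345, draw]
REPEAT 5 [
  -- iteration 1/5 --
  RT 180: heading 345 -> 165
  BK 15: (-14.179,-13.691) -> (0.31,-17.573) [heading=165, draw]
  -- iteration 2/5 --
  RT 180: heading 165 -> 345
  BK 15: (0.31,-17.573) -> (-14.179,-13.691) [heading=345, draw]
  -- iteration 3/5 --
  RT 180: heading 345 -> 165
  BK 15: (-14.179,-13.691) -> (0.31,-17.573) [heading=165, draw]
  -- iteration 4/5 --
  RT 180: heading 165 -> 345
  BK 15: (0.31,-17.573) -> (-14.179,-13.691) [heading=345, draw]
  -- iteration 5/5 --
  RT 180: heading 345 -> 165
  BK 15: (-14.179,-13.691) -> (0.31,-17.573) [heading=165, draw]
]
FD 10.9: (0.31,-17.573) -> (-10.219,-14.752) [heading=165, draw]
BK 7.2: (-10.219,-14.752) -> (-3.264,-16.615) [heading=165, draw]
FD 9.9: (-3.264,-16.615) -> (-12.827,-14.053) [heading=165, draw]
FD 5.5: (-12.827,-14.053) -> (-18.139,-12.629) [heading=165, draw]
PU: pen up
RT 30: heading 165 -> 135
Final: pos=(-18.139,-12.629), heading=135, 12 segment(s) drawn

Answer: 135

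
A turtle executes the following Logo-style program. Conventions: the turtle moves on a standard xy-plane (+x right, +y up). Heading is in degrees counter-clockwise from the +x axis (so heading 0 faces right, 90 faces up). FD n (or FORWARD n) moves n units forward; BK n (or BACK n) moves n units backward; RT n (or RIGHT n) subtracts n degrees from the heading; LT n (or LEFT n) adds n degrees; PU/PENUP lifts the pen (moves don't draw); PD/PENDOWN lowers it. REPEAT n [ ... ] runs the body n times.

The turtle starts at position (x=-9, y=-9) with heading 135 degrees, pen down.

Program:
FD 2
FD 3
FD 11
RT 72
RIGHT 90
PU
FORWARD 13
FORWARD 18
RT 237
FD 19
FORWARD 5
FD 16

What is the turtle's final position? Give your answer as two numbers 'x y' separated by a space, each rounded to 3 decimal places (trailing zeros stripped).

Answer: 3.126 28.021

Derivation:
Executing turtle program step by step:
Start: pos=(-9,-9), heading=135, pen down
FD 2: (-9,-9) -> (-10.414,-7.586) [heading=135, draw]
FD 3: (-10.414,-7.586) -> (-12.536,-5.464) [heading=135, draw]
FD 11: (-12.536,-5.464) -> (-20.314,2.314) [heading=135, draw]
RT 72: heading 135 -> 63
RT 90: heading 63 -> 333
PU: pen up
FD 13: (-20.314,2.314) -> (-8.731,-3.588) [heading=333, move]
FD 18: (-8.731,-3.588) -> (7.307,-11.76) [heading=333, move]
RT 237: heading 333 -> 96
FD 19: (7.307,-11.76) -> (5.321,7.136) [heading=96, move]
FD 5: (5.321,7.136) -> (4.799,12.109) [heading=96, move]
FD 16: (4.799,12.109) -> (3.126,28.021) [heading=96, move]
Final: pos=(3.126,28.021), heading=96, 3 segment(s) drawn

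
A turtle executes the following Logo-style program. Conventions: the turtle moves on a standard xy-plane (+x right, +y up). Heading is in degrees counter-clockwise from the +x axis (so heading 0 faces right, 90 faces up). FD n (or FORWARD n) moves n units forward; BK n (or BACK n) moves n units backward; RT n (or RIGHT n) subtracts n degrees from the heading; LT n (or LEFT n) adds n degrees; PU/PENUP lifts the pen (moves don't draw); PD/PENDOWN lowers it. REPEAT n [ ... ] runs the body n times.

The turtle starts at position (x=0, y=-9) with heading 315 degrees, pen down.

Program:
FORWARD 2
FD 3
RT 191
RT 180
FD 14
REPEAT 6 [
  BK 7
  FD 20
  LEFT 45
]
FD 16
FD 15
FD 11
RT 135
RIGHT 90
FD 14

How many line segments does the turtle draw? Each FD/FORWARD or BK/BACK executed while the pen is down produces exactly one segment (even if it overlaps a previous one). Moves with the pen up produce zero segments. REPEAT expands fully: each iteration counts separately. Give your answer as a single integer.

Answer: 19

Derivation:
Executing turtle program step by step:
Start: pos=(0,-9), heading=315, pen down
FD 2: (0,-9) -> (1.414,-10.414) [heading=315, draw]
FD 3: (1.414,-10.414) -> (3.536,-12.536) [heading=315, draw]
RT 191: heading 315 -> 124
RT 180: heading 124 -> 304
FD 14: (3.536,-12.536) -> (11.364,-24.142) [heading=304, draw]
REPEAT 6 [
  -- iteration 1/6 --
  BK 7: (11.364,-24.142) -> (7.45,-18.339) [heading=304, draw]
  FD 20: (7.45,-18.339) -> (18.634,-34.92) [heading=304, draw]
  LT 45: heading 304 -> 349
  -- iteration 2/6 --
  BK 7: (18.634,-34.92) -> (11.762,-33.584) [heading=349, draw]
  FD 20: (11.762,-33.584) -> (31.395,-37.4) [heading=349, draw]
  LT 45: heading 349 -> 34
  -- iteration 3/6 --
  BK 7: (31.395,-37.4) -> (25.592,-41.314) [heading=34, draw]
  FD 20: (25.592,-41.314) -> (42.172,-30.131) [heading=34, draw]
  LT 45: heading 34 -> 79
  -- iteration 4/6 --
  BK 7: (42.172,-30.131) -> (40.837,-37.002) [heading=79, draw]
  FD 20: (40.837,-37.002) -> (44.653,-17.369) [heading=79, draw]
  LT 45: heading 79 -> 124
  -- iteration 5/6 --
  BK 7: (44.653,-17.369) -> (48.567,-23.173) [heading=124, draw]
  FD 20: (48.567,-23.173) -> (37.383,-6.592) [heading=124, draw]
  LT 45: heading 124 -> 169
  -- iteration 6/6 --
  BK 7: (37.383,-6.592) -> (44.255,-7.928) [heading=169, draw]
  FD 20: (44.255,-7.928) -> (24.622,-4.111) [heading=169, draw]
  LT 45: heading 169 -> 214
]
FD 16: (24.622,-4.111) -> (11.358,-13.058) [heading=214, draw]
FD 15: (11.358,-13.058) -> (-1.078,-21.446) [heading=214, draw]
FD 11: (-1.078,-21.446) -> (-10.197,-27.598) [heading=214, draw]
RT 135: heading 214 -> 79
RT 90: heading 79 -> 349
FD 14: (-10.197,-27.598) -> (3.545,-30.269) [heading=349, draw]
Final: pos=(3.545,-30.269), heading=349, 19 segment(s) drawn
Segments drawn: 19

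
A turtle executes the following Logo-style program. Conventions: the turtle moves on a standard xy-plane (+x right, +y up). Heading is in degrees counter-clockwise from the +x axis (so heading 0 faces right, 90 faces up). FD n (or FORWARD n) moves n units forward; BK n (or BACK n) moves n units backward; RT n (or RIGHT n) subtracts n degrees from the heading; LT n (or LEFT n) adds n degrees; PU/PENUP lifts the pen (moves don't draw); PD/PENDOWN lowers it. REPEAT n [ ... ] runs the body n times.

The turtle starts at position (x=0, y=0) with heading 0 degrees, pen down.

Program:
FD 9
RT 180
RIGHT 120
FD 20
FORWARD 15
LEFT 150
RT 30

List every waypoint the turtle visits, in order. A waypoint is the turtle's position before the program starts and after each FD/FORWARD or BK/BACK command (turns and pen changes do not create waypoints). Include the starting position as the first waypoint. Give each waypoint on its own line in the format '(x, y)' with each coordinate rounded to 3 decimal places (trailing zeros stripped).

Executing turtle program step by step:
Start: pos=(0,0), heading=0, pen down
FD 9: (0,0) -> (9,0) [heading=0, draw]
RT 180: heading 0 -> 180
RT 120: heading 180 -> 60
FD 20: (9,0) -> (19,17.321) [heading=60, draw]
FD 15: (19,17.321) -> (26.5,30.311) [heading=60, draw]
LT 150: heading 60 -> 210
RT 30: heading 210 -> 180
Final: pos=(26.5,30.311), heading=180, 3 segment(s) drawn
Waypoints (4 total):
(0, 0)
(9, 0)
(19, 17.321)
(26.5, 30.311)

Answer: (0, 0)
(9, 0)
(19, 17.321)
(26.5, 30.311)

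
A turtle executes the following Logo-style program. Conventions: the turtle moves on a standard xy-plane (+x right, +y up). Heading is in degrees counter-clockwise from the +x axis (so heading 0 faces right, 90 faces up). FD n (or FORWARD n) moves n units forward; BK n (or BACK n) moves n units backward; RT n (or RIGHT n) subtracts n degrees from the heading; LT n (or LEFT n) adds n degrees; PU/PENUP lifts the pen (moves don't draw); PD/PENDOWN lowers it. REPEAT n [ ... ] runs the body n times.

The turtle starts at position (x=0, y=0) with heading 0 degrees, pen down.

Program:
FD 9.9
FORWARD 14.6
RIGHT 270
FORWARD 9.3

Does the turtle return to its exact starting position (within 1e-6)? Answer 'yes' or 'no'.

Answer: no

Derivation:
Executing turtle program step by step:
Start: pos=(0,0), heading=0, pen down
FD 9.9: (0,0) -> (9.9,0) [heading=0, draw]
FD 14.6: (9.9,0) -> (24.5,0) [heading=0, draw]
RT 270: heading 0 -> 90
FD 9.3: (24.5,0) -> (24.5,9.3) [heading=90, draw]
Final: pos=(24.5,9.3), heading=90, 3 segment(s) drawn

Start position: (0, 0)
Final position: (24.5, 9.3)
Distance = 26.206; >= 1e-6 -> NOT closed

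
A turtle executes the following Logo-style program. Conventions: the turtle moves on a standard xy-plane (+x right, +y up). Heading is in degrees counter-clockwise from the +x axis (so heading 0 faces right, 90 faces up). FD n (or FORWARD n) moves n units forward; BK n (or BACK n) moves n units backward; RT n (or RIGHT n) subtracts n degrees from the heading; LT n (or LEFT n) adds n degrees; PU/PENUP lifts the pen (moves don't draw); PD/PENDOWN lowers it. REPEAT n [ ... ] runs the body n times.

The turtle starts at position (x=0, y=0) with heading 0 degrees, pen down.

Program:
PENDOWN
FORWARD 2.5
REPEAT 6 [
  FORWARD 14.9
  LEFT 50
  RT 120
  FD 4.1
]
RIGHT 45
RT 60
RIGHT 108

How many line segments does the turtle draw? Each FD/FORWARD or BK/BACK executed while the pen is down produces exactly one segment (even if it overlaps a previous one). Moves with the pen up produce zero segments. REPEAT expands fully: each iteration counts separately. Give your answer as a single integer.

Answer: 13

Derivation:
Executing turtle program step by step:
Start: pos=(0,0), heading=0, pen down
PD: pen down
FD 2.5: (0,0) -> (2.5,0) [heading=0, draw]
REPEAT 6 [
  -- iteration 1/6 --
  FD 14.9: (2.5,0) -> (17.4,0) [heading=0, draw]
  LT 50: heading 0 -> 50
  RT 120: heading 50 -> 290
  FD 4.1: (17.4,0) -> (18.802,-3.853) [heading=290, draw]
  -- iteration 2/6 --
  FD 14.9: (18.802,-3.853) -> (23.898,-17.854) [heading=290, draw]
  LT 50: heading 290 -> 340
  RT 120: heading 340 -> 220
  FD 4.1: (23.898,-17.854) -> (20.758,-20.49) [heading=220, draw]
  -- iteration 3/6 --
  FD 14.9: (20.758,-20.49) -> (9.344,-30.067) [heading=220, draw]
  LT 50: heading 220 -> 270
  RT 120: heading 270 -> 150
  FD 4.1: (9.344,-30.067) -> (5.793,-28.017) [heading=150, draw]
  -- iteration 4/6 --
  FD 14.9: (5.793,-28.017) -> (-7.111,-20.567) [heading=150, draw]
  LT 50: heading 150 -> 200
  RT 120: heading 200 -> 80
  FD 4.1: (-7.111,-20.567) -> (-6.399,-16.529) [heading=80, draw]
  -- iteration 5/6 --
  FD 14.9: (-6.399,-16.529) -> (-3.812,-1.856) [heading=80, draw]
  LT 50: heading 80 -> 130
  RT 120: heading 130 -> 10
  FD 4.1: (-3.812,-1.856) -> (0.226,-1.144) [heading=10, draw]
  -- iteration 6/6 --
  FD 14.9: (0.226,-1.144) -> (14.9,1.444) [heading=10, draw]
  LT 50: heading 10 -> 60
  RT 120: heading 60 -> 300
  FD 4.1: (14.9,1.444) -> (16.95,-2.107) [heading=300, draw]
]
RT 45: heading 300 -> 255
RT 60: heading 255 -> 195
RT 108: heading 195 -> 87
Final: pos=(16.95,-2.107), heading=87, 13 segment(s) drawn
Segments drawn: 13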